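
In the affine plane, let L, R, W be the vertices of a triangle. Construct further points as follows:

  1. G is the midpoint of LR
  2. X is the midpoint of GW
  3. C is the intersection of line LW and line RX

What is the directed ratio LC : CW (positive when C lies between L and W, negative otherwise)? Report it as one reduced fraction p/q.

Set L = (0, 0), R = (1, 0), W = (0, 1); any affine frame gives the same invariant.
1. G is the midpoint of LR ⇒ G = (1/2, 0)
2. X is the midpoint of GW ⇒ X = (1/4, 1/2)
3. C is the intersection of line LW and line RX ⇒ C = (0, 2/3)
C = L + t·(W−L) with t = 2/3, so LC:CW = t:(1−t) = 2/3:1/3

LC:CW = 2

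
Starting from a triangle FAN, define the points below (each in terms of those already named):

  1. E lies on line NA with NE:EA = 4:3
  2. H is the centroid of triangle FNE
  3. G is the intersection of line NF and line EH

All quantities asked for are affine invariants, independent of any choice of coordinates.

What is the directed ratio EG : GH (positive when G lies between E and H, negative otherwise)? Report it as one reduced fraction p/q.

Assign F = (0, 0), A = (1, 0), N = (0, 1) — the answer is frame-independent, so this choice is without loss of generality.
1. E lies on line NA with NE:EA = 4:3 ⇒ E = (4/7, 3/7)
2. H is the centroid of triangle FNE ⇒ H = (4/21, 10/21)
3. G is the intersection of line NF and line EH ⇒ G = (0, 1/2)
G = E + t·(H−E) with t = 3/2, so EG:GH = t:(1−t) = 3/2:-1/2

EG:GH = -3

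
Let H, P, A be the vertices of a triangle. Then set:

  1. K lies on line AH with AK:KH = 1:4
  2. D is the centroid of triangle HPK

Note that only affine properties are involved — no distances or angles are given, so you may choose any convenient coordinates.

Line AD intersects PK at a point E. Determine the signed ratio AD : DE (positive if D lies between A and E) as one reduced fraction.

AD:DE = -7/4

Set H = (0, 0), P = (1, 0), A = (0, 1); any affine frame gives the same invariant.
1. K lies on line AH with AK:KH = 1:4 ⇒ K = (0, 4/5)
2. D is the centroid of triangle HPK ⇒ D = (1/3, 4/15)
line AD meets PK at E = (1/7, 24/35)
D = A + t·(E−A) with t = 7/3, so AD:DE = 7/3:-4/3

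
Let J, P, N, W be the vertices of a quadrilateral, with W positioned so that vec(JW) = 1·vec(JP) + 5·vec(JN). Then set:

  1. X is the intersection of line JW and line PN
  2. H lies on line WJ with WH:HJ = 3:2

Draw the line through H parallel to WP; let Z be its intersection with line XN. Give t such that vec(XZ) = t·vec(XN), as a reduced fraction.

t = -7/5

Work in coordinates with J = (0, 0), P = (1, 0), N = (0, 1), W = (1, 5).
1. X is the intersection of line JW and line PN ⇒ X = (1/6, 5/6)
2. H lies on line WJ with WH:HJ = 3:2 ⇒ H = (2/5, 2)
through H parallel to WP: direction (0, -5); meets XN at Z = (2/5, 3/5)
Z = X + t·(N−X) with t = -7/5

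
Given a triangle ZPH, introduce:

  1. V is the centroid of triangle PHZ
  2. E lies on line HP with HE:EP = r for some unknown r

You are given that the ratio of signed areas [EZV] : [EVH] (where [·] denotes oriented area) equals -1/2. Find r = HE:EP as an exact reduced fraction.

r = 2/3

Choose coordinates Z = (0, 0), P = (1, 0), H = (0, 1).
1. V is the centroid of triangle PHZ ⇒ V = (1/3, 1/3)
2. With HE:EP = r, write λ = r/(r+1) so E = H + λ·(P−H); E is affine-linear in λ
Every point depending on E is an affine combination of E and λ-independent points, so each such coordinate is linear in λ; the λ² term in each signed area is a multiple of (P−H)×(P−H) = 0, so 2·[EZV] and 2·[EVH] are each linear in λ. Evaluating at λ=0 and λ=1:
  2·[EZV] = -2/3·λ + 1/3,   2·[EVH] = -1/3·λ
So [EZV]:[EVH] = (-2/3·λ + 1/3) / (-1/3·λ). Setting this equal to -1/2:
  -2/3·λ + 1/3 = -1/2·(-1/3·λ)  ⇒  λ = 2/5
Then r = λ/(1−λ) = (2/5)/(3/5) = 2/3. Check: with r = 2/3, E = (2/5, 3/5) and [EZV]:[EVH] = -1/2 as required.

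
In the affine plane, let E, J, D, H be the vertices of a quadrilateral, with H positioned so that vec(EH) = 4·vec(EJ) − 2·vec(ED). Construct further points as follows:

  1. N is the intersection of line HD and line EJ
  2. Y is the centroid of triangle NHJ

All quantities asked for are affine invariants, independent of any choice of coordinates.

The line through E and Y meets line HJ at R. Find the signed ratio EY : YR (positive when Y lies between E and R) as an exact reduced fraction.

EY:YR = -10

Choose coordinates E = (0, 0), J = (1, 0), D = (0, 1), H = (4, -2).
1. N is the intersection of line HD and line EJ ⇒ N = (4/3, 0)
2. Y is the centroid of triangle NHJ ⇒ Y = (19/9, -2/3)
line EY meets HJ at R = (19/10, -3/5)
Y = E + t·(R−E) with t = 10/9, so EY:YR = 10/9:-1/9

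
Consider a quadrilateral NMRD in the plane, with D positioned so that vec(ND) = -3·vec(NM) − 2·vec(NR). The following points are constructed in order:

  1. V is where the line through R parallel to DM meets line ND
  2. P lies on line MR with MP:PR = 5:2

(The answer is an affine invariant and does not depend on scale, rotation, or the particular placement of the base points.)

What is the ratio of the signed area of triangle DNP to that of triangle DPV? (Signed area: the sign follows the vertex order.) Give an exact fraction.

[DNP]:[DPV] = -1/3

Set N = (0, 0), M = (1, 0), R = (0, 1), D = (-3, -2); any affine frame gives the same invariant.
1. V is where the line through R parallel to DM meets line ND ⇒ V = (6, 4)
2. P lies on line MR with MP:PR = 5:2 ⇒ P = (2/7, 5/7)
2·[DNP] = 11/7, 2·[DPV] = -33/7
[DNP]:[DPV] = 11/7:-33/7 = -1/3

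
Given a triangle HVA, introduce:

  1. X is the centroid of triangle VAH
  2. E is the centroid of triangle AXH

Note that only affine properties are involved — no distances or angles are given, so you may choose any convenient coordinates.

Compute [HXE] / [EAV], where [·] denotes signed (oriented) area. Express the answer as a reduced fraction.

Work in coordinates with H = (0, 0), V = (1, 0), A = (0, 1).
1. X is the centroid of triangle VAH ⇒ X = (1/3, 1/3)
2. E is the centroid of triangle AXH ⇒ E = (1/9, 4/9)
2·[HXE] = 1/9, 2·[EAV] = -4/9
[HXE]:[EAV] = 1/9:-4/9 = -1/4

[HXE]:[EAV] = -1/4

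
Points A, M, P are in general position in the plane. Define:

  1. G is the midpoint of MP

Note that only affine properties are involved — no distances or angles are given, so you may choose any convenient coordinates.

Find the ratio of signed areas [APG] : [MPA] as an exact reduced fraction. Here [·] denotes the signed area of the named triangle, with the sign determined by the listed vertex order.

[APG]:[MPA] = -1/2

Choose coordinates A = (0, 0), M = (1, 0), P = (0, 1).
1. G is the midpoint of MP ⇒ G = (1/2, 1/2)
2·[APG] = -1/2, 2·[MPA] = 1
[APG]:[MPA] = -1/2:1 = -1/2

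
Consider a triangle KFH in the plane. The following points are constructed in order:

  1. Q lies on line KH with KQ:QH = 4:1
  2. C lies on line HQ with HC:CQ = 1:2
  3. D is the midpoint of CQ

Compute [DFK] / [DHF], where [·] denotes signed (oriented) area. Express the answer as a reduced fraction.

Assign K = (0, 0), F = (1, 0), H = (0, 1) — the answer is frame-independent, so this choice is without loss of generality.
1. Q lies on line KH with KQ:QH = 4:1 ⇒ Q = (0, 4/5)
2. C lies on line HQ with HC:CQ = 1:2 ⇒ C = (0, 14/15)
3. D is the midpoint of CQ ⇒ D = (0, 13/15)
2·[DFK] = -13/15, 2·[DHF] = -2/15
[DFK]:[DHF] = -13/15:-2/15 = 13/2

[DFK]:[DHF] = 13/2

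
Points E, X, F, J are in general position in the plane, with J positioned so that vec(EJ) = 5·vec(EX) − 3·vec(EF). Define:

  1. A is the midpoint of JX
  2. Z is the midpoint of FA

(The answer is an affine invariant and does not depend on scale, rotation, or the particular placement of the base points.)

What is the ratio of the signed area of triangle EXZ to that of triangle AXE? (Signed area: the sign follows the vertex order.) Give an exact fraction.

Assign E = (0, 0), X = (1, 0), F = (0, 1), J = (5, -3) — the answer is frame-independent, so this choice is without loss of generality.
1. A is the midpoint of JX ⇒ A = (3, -3/2)
2. Z is the midpoint of FA ⇒ Z = (3/2, -1/4)
2·[EXZ] = -1/4, 2·[AXE] = 3/2
[EXZ]:[AXE] = -1/4:3/2 = -1/6

[EXZ]:[AXE] = -1/6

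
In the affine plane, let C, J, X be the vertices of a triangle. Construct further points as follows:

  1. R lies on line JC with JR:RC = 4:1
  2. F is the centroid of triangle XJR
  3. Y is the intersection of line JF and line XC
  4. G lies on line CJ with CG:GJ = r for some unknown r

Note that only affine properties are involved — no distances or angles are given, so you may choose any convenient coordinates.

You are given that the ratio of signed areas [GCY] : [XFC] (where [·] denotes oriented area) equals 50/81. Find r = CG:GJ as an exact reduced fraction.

Set C = (0, 0), J = (1, 0), X = (0, 1); any affine frame gives the same invariant.
1. R lies on line JC with JR:RC = 4:1 ⇒ R = (1/5, 0)
2. F is the centroid of triangle XJR ⇒ F = (2/5, 1/3)
3. Y is the intersection of line JF and line XC ⇒ Y = (0, 5/9)
4. With CG:GJ = r, write λ = r/(r+1) so G = C + λ·(J−C); G is affine-linear in λ
Every point depending on G is an affine combination of G and λ-independent points, so each such coordinate is linear in λ; the λ² term in each signed area is a multiple of (J−C)×(J−C) = 0, so 2·[GCY] and 2·[XFC] are each linear in λ. Evaluating at λ=0 and λ=1:
  2·[GCY] = -5/9·λ,   2·[XFC] = -2/5
So [GCY]:[XFC] = (-5/9·λ) / (-2/5). Setting this equal to 50/81:
  -5/9·λ = 50/81·(-2/5)  ⇒  λ = 4/9
Then r = λ/(1−λ) = (4/9)/(5/9) = 4/5. Check: with r = 4/5, G = (4/9, 0) and [GCY]:[XFC] = 50/81 as required.

r = 4/5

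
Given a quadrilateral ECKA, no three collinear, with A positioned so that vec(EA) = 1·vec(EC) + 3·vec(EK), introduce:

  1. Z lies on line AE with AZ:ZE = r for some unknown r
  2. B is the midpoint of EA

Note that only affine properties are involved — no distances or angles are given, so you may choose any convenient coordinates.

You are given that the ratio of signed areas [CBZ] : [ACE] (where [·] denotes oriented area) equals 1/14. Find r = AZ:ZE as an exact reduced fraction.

r = 3/4

Work in coordinates with E = (0, 0), C = (1, 0), K = (0, 1), A = (1, 3).
1. With AZ:ZE = r, write λ = r/(r+1) so Z = A + λ·(E−A); Z is affine-linear in λ
2. B is the midpoint of EA ⇒ B = (1/2, 3/2)
Every point depending on Z is an affine combination of Z and λ-independent points, so each such coordinate is linear in λ; the λ² term in each signed area is a multiple of (E−A)×(E−A) = 0, so 2·[CBZ] and 2·[ACE] are each linear in λ. Evaluating at λ=0 and λ=1:
  2·[CBZ] = 3·λ − 3/2,   2·[ACE] = -3
So [CBZ]:[ACE] = (3·λ − 3/2) / (-3). Setting this equal to 1/14:
  3·λ − 3/2 = 1/14·(-3)  ⇒  λ = 3/7
Then r = λ/(1−λ) = (3/7)/(4/7) = 3/4. Check: with r = 3/4, Z = (4/7, 12/7) and [CBZ]:[ACE] = 1/14 as required.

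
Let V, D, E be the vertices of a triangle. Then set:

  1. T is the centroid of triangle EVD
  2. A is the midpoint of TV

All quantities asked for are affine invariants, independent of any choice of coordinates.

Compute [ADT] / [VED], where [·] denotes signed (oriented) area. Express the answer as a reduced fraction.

Assign V = (0, 0), D = (1, 0), E = (0, 1) — the answer is frame-independent, so this choice is without loss of generality.
1. T is the centroid of triangle EVD ⇒ T = (1/3, 1/3)
2. A is the midpoint of TV ⇒ A = (1/6, 1/6)
2·[ADT] = 1/6, 2·[VED] = -1
[ADT]:[VED] = 1/6:-1 = -1/6

[ADT]:[VED] = -1/6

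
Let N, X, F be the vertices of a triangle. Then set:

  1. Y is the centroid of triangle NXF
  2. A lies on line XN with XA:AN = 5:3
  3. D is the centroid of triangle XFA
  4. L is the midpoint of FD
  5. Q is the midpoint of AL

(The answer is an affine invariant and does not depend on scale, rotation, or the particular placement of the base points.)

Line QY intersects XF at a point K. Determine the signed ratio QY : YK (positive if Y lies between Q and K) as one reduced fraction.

Set N = (0, 0), X = (1, 0), F = (0, 1); any affine frame gives the same invariant.
1. Y is the centroid of triangle NXF ⇒ Y = (1/3, 1/3)
2. A lies on line XN with XA:AN = 5:3 ⇒ A = (3/8, 0)
3. D is the centroid of triangle XFA ⇒ D = (11/24, 1/3)
4. L is the midpoint of FD ⇒ L = (11/48, 2/3)
5. Q is the midpoint of AL ⇒ Q = (29/96, 1/3)
line QY meets XF at K = (2/3, 1/3)
Y = Q + t·(K−Q) with t = 3/35, so QY:YK = 3/35:32/35

QY:YK = 3/32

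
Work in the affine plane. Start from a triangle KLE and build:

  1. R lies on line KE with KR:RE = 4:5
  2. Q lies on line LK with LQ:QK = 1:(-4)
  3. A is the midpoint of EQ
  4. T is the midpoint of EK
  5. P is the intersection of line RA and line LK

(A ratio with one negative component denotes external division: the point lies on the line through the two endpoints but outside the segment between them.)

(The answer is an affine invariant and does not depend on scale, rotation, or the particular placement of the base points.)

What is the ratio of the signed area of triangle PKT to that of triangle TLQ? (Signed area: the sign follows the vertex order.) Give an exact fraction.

[PKT]:[TLQ] = 16

Assign K = (0, 0), L = (1, 0), E = (0, 1) — the answer is frame-independent, so this choice is without loss of generality.
1. R lies on line KE with KR:RE = 4:5 ⇒ R = (0, 4/9)
2. Q lies on line LK with LQ:QK = 1:(-4) ⇒ Q = (4/3, 0)
3. A is the midpoint of EQ ⇒ A = (2/3, 1/2)
4. T is the midpoint of EK ⇒ T = (0, 1/2)
5. P is the intersection of line RA and line LK ⇒ P = (-16/3, 0)
2·[PKT] = 8/3, 2·[TLQ] = 1/6
[PKT]:[TLQ] = 8/3:1/6 = 16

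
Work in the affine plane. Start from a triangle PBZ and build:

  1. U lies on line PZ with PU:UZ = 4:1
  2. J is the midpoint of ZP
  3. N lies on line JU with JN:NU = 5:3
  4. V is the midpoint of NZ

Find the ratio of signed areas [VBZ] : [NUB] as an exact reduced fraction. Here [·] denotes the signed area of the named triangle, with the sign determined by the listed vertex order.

[VBZ]:[NUB] = -25/18

Work in coordinates with P = (0, 0), B = (1, 0), Z = (0, 1).
1. U lies on line PZ with PU:UZ = 4:1 ⇒ U = (0, 4/5)
2. J is the midpoint of ZP ⇒ J = (0, 1/2)
3. N lies on line JU with JN:NU = 5:3 ⇒ N = (0, 11/16)
4. V is the midpoint of NZ ⇒ V = (0, 27/32)
2·[VBZ] = 5/32, 2·[NUB] = -9/80
[VBZ]:[NUB] = 5/32:-9/80 = -25/18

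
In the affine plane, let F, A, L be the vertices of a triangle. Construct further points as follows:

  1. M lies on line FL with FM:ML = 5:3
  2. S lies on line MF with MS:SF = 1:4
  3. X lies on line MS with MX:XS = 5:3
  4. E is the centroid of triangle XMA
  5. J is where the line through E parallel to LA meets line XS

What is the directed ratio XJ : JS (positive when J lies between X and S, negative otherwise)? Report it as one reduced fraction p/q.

XJ:JS = -34/43

Work in coordinates with F = (0, 0), A = (1, 0), L = (0, 1).
1. M lies on line FL with FM:ML = 5:3 ⇒ M = (0, 5/8)
2. S lies on line MF with MS:SF = 1:4 ⇒ S = (0, 1/2)
3. X lies on line MS with MX:XS = 5:3 ⇒ X = (0, 35/64)
4. E is the centroid of triangle XMA ⇒ E = (1/3, 25/64)
5. J is where the line through E parallel to LA meets line XS ⇒ J = (0, 139/192)
J = X + t·(S−X) with t = -34/9, so XJ:JS = t:(1−t) = -34/9:43/9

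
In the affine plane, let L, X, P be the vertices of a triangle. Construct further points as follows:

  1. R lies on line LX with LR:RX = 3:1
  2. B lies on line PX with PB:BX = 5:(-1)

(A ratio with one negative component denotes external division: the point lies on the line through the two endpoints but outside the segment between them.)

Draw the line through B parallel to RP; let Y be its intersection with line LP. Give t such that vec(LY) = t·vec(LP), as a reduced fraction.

Work in coordinates with L = (0, 0), X = (1, 0), P = (0, 1).
1. R lies on line LX with LR:RX = 3:1 ⇒ R = (3/4, 0)
2. B lies on line PX with PB:BX = 5:(-1) ⇒ B = (5/4, -1/4)
through B parallel to RP: direction (-3/4, 1); meets LP at Y = (0, 17/12)
Y = L + t·(P−L) with t = 17/12

t = 17/12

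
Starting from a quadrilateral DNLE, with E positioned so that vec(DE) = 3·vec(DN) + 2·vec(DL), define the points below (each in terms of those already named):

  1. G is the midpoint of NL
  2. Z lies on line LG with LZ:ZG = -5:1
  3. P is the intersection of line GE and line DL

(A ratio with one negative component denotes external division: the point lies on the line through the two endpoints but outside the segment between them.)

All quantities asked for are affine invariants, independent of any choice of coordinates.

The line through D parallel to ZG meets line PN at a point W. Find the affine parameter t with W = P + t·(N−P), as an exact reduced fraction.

Choose coordinates D = (0, 0), N = (1, 0), L = (0, 1), E = (3, 2).
1. G is the midpoint of NL ⇒ G = (1/2, 1/2)
2. Z lies on line LG with LZ:ZG = -5:1 ⇒ Z = (5/8, 3/8)
3. P is the intersection of line GE and line DL ⇒ P = (0, 1/5)
through D parallel to ZG: direction (-1/8, 1/8); meets PN at W = (-1/4, 1/4)
W = P + t·(N−P) with t = -1/4

t = -1/4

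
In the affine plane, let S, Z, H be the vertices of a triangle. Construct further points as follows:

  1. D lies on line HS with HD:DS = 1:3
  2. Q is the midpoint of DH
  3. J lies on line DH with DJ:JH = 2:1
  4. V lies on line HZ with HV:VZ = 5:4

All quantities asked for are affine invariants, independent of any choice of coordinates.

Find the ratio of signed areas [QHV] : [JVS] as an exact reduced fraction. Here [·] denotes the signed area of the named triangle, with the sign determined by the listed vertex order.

[QHV]:[JVS] = 3/22

Choose coordinates S = (0, 0), Z = (1, 0), H = (0, 1).
1. D lies on line HS with HD:DS = 1:3 ⇒ D = (0, 3/4)
2. Q is the midpoint of DH ⇒ Q = (0, 7/8)
3. J lies on line DH with DJ:JH = 2:1 ⇒ J = (0, 11/12)
4. V lies on line HZ with HV:VZ = 5:4 ⇒ V = (5/9, 4/9)
2·[QHV] = -5/72, 2·[JVS] = -55/108
[QHV]:[JVS] = -5/72:-55/108 = 3/22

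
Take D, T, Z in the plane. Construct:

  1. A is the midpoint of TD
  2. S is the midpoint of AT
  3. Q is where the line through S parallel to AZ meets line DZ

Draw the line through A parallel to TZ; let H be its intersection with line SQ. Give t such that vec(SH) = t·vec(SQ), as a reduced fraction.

t = -1/3

Set D = (0, 0), T = (1, 0), Z = (0, 1); any affine frame gives the same invariant.
1. A is the midpoint of TD ⇒ A = (1/2, 0)
2. S is the midpoint of AT ⇒ S = (3/4, 0)
3. Q is where the line through S parallel to AZ meets line DZ ⇒ Q = (0, 3/2)
through A parallel to TZ: direction (-1, 1); meets SQ at H = (1, -1/2)
H = S + t·(Q−S) with t = -1/3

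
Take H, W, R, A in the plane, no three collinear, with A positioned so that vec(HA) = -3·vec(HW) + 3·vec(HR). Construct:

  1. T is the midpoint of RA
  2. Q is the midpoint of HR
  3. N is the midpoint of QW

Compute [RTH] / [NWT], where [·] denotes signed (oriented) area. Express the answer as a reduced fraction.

Assign H = (0, 0), W = (1, 0), R = (0, 1), A = (-3, 3) — the answer is frame-independent, so this choice is without loss of generality.
1. T is the midpoint of RA ⇒ T = (-3/2, 2)
2. Q is the midpoint of HR ⇒ Q = (0, 1/2)
3. N is the midpoint of QW ⇒ N = (1/2, 1/4)
2·[RTH] = 3/2, 2·[NWT] = 3/8
[RTH]:[NWT] = 3/2:3/8 = 4

[RTH]:[NWT] = 4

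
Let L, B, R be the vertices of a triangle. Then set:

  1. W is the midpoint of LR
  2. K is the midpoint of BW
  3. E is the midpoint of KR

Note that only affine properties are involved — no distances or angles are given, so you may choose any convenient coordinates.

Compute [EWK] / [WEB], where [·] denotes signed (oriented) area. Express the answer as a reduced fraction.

Choose coordinates L = (0, 0), B = (1, 0), R = (0, 1).
1. W is the midpoint of LR ⇒ W = (0, 1/2)
2. K is the midpoint of BW ⇒ K = (1/2, 1/4)
3. E is the midpoint of KR ⇒ E = (1/4, 5/8)
2·[EWK] = 1/8, 2·[WEB] = -1/4
[EWK]:[WEB] = 1/8:-1/4 = -1/2

[EWK]:[WEB] = -1/2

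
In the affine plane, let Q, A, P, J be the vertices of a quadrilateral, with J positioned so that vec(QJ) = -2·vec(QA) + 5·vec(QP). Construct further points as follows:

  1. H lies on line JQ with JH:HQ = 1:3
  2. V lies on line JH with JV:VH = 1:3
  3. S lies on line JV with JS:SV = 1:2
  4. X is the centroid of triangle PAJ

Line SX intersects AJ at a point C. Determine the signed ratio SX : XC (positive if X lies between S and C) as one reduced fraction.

Choose coordinates Q = (0, 0), A = (1, 0), P = (0, 1), J = (-2, 5).
1. H lies on line JQ with JH:HQ = 1:3 ⇒ H = (-3/2, 15/4)
2. V lies on line JH with JV:VH = 1:3 ⇒ V = (-15/8, 75/16)
3. S lies on line JV with JS:SV = 1:2 ⇒ S = (-47/24, 235/48)
4. X is the centroid of triangle PAJ ⇒ X = (-1/3, 2)
line SX meets AJ at C = (-61/27, 440/81)
X = S + t·(C−S) with t = -27/5, so SX:XC = -27/5:32/5

SX:XC = -27/32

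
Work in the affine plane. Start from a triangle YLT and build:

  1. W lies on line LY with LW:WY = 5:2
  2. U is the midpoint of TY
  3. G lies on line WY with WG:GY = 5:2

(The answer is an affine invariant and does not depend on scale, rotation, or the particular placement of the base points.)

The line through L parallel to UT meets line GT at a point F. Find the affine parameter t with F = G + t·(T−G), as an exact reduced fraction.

Set Y = (0, 0), L = (1, 0), T = (0, 1); any affine frame gives the same invariant.
1. W lies on line LY with LW:WY = 5:2 ⇒ W = (2/7, 0)
2. U is the midpoint of TY ⇒ U = (0, 1/2)
3. G lies on line WY with WG:GY = 5:2 ⇒ G = (4/49, 0)
through L parallel to UT: direction (0, 1/2); meets GT at F = (1, -45/4)
F = G + t·(T−G) with t = -45/4

t = -45/4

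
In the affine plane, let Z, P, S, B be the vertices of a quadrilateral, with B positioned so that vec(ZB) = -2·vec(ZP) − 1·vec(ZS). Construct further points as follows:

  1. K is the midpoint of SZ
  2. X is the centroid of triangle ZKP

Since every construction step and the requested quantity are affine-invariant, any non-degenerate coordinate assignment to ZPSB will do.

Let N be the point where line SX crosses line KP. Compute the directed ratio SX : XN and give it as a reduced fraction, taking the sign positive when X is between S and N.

SX:XN = -4

Work in coordinates with Z = (0, 0), P = (1, 0), S = (0, 1), B = (-2, -1).
1. K is the midpoint of SZ ⇒ K = (0, 1/2)
2. X is the centroid of triangle ZKP ⇒ X = (1/3, 1/6)
line SX meets KP at N = (1/4, 3/8)
X = S + t·(N−S) with t = 4/3, so SX:XN = 4/3:-1/3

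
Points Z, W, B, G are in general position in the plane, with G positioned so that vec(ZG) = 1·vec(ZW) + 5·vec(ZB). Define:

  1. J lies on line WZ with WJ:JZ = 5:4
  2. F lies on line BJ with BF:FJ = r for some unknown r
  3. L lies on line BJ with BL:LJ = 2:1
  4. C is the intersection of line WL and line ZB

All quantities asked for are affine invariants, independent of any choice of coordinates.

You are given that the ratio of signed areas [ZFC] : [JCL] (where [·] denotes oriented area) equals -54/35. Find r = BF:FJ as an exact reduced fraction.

r = 4/3

Assign Z = (0, 0), W = (1, 0), B = (0, 1), G = (1, 5) — the answer is frame-independent, so this choice is without loss of generality.
1. J lies on line WZ with WJ:JZ = 5:4 ⇒ J = (4/9, 0)
2. With BF:FJ = r, write λ = r/(r+1) so F = B + λ·(J−B); F is affine-linear in λ
3. L lies on line BJ with BL:LJ = 2:1 ⇒ L = (8/27, 1/3)
4. C is the intersection of line WL and line ZB ⇒ C = (0, 9/19)
Every point depending on F is an affine combination of F and λ-independent points, so each such coordinate is linear in λ; the λ² term in each signed area is a multiple of (J−B)×(J−B) = 0, so 2·[ZFC] and 2·[JCL] are each linear in λ. Evaluating at λ=0 and λ=1:
  2·[ZFC] = 4/19·λ,   2·[JCL] = -40/513
So [ZFC]:[JCL] = (4/19·λ) / (-40/513). Setting this equal to -54/35:
  4/19·λ = -54/35·(-40/513)  ⇒  λ = 4/7
Then r = λ/(1−λ) = (4/7)/(3/7) = 4/3. Check: with r = 4/3, F = (16/63, 3/7) and [ZFC]:[JCL] = -54/35 as required.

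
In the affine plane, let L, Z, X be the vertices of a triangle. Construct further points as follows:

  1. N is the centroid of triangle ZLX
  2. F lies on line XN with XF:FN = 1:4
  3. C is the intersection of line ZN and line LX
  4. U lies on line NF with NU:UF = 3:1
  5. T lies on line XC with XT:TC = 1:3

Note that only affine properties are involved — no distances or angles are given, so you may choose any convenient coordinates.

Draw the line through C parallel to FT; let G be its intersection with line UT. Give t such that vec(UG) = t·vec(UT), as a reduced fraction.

t = -2

Assign L = (0, 0), Z = (1, 0), X = (0, 1) — the answer is frame-independent, so this choice is without loss of generality.
1. N is the centroid of triangle ZLX ⇒ N = (1/3, 1/3)
2. F lies on line XN with XF:FN = 1:4 ⇒ F = (1/15, 13/15)
3. C is the intersection of line ZN and line LX ⇒ C = (0, 1/2)
4. U lies on line NF with NU:UF = 3:1 ⇒ U = (2/15, 11/15)
5. T lies on line XC with XT:TC = 1:3 ⇒ T = (0, 7/8)
through C parallel to FT: direction (-1/15, 1/120); meets UT at G = (2/5, 9/20)
G = U + t·(T−U) with t = -2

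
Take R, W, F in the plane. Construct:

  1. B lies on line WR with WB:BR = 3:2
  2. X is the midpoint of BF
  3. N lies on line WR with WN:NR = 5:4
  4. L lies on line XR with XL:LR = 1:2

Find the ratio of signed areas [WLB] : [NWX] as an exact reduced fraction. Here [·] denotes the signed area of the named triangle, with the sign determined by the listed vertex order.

[WLB]:[NWX] = 18/25

Work in coordinates with R = (0, 0), W = (1, 0), F = (0, 1).
1. B lies on line WR with WB:BR = 3:2 ⇒ B = (2/5, 0)
2. X is the midpoint of BF ⇒ X = (1/5, 1/2)
3. N lies on line WR with WN:NR = 5:4 ⇒ N = (4/9, 0)
4. L lies on line XR with XL:LR = 1:2 ⇒ L = (2/15, 1/3)
2·[WLB] = 1/5, 2·[NWX] = 5/18
[WLB]:[NWX] = 1/5:5/18 = 18/25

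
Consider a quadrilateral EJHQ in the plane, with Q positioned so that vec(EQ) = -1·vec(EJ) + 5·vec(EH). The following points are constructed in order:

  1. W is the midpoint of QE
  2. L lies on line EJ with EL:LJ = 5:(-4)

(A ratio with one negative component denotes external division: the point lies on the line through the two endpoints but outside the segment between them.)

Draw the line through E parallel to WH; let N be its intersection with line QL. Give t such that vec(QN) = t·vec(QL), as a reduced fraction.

Assign E = (0, 0), J = (1, 0), H = (0, 1), Q = (-1, 5) — the answer is frame-independent, so this choice is without loss of generality.
1. W is the midpoint of QE ⇒ W = (-1/2, 5/2)
2. L lies on line EJ with EL:LJ = 5:(-4) ⇒ L = (5, 0)
through E parallel to WH: direction (1/2, -3/2); meets QL at N = (-25/13, 75/13)
N = Q + t·(L−Q) with t = -2/13

t = -2/13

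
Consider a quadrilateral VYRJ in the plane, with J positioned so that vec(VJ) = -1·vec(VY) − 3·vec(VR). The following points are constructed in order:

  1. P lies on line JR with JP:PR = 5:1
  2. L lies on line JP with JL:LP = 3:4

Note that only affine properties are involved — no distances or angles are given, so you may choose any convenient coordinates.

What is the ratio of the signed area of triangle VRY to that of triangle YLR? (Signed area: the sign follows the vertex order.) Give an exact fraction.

Work in coordinates with V = (0, 0), Y = (1, 0), R = (0, 1), J = (-1, -3).
1. P lies on line JR with JP:PR = 5:1 ⇒ P = (-1/6, 1/3)
2. L lies on line JP with JL:LP = 3:4 ⇒ L = (-9/14, -11/7)
2·[VRY] = -1, 2·[YLR] = -45/14
[VRY]:[YLR] = -1:-45/14 = 14/45

[VRY]:[YLR] = 14/45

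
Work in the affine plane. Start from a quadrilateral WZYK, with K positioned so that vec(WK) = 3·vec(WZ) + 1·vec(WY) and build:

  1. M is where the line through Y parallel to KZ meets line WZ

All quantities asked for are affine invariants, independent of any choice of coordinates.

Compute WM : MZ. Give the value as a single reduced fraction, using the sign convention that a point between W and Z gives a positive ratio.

WM:MZ = -2/3

Work in coordinates with W = (0, 0), Z = (1, 0), Y = (0, 1), K = (3, 1).
1. M is where the line through Y parallel to KZ meets line WZ ⇒ M = (-2, 0)
M = W + t·(Z−W) with t = -2, so WM:MZ = t:(1−t) = -2:3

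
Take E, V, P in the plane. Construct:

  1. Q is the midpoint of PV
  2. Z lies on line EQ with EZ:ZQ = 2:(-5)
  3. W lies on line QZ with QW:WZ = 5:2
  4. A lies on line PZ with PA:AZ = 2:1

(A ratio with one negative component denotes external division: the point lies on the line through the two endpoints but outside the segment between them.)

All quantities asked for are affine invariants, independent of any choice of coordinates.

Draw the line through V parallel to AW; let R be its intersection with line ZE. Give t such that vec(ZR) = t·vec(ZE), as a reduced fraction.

t = 20/7

Assign E = (0, 0), V = (1, 0), P = (0, 1) — the answer is frame-independent, so this choice is without loss of generality.
1. Q is the midpoint of PV ⇒ Q = (1/2, 1/2)
2. Z lies on line EQ with EZ:ZQ = 2:(-5) ⇒ Z = (-1/3, -1/3)
3. W lies on line QZ with QW:WZ = 5:2 ⇒ W = (-2/21, -2/21)
4. A lies on line PZ with PA:AZ = 2:1 ⇒ A = (-2/9, 1/9)
through V parallel to AW: direction (8/63, -13/63); meets ZE at R = (13/21, 13/21)
R = Z + t·(E−Z) with t = 20/7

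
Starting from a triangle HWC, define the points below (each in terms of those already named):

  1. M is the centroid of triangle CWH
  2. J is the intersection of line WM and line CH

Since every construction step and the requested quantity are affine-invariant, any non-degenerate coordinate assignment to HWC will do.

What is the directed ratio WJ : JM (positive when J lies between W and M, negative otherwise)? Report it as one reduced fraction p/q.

Choose coordinates H = (0, 0), W = (1, 0), C = (0, 1).
1. M is the centroid of triangle CWH ⇒ M = (1/3, 1/3)
2. J is the intersection of line WM and line CH ⇒ J = (0, 1/2)
J = W + t·(M−W) with t = 3/2, so WJ:JM = t:(1−t) = 3/2:-1/2

WJ:JM = -3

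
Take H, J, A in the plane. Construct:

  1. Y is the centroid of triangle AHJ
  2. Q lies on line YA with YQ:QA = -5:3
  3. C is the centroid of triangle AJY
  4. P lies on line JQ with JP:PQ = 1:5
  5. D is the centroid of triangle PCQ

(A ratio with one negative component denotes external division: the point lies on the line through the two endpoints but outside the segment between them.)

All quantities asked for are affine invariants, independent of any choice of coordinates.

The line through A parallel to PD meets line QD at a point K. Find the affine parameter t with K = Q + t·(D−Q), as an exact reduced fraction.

t = 9/5

Set H = (0, 0), J = (1, 0), A = (0, 1); any affine frame gives the same invariant.
1. Y is the centroid of triangle AHJ ⇒ Y = (1/3, 1/3)
2. Q lies on line YA with YQ:QA = -5:3 ⇒ Q = (-1/2, 2)
3. C is the centroid of triangle AJY ⇒ C = (4/9, 4/9)
4. P lies on line JQ with JP:PQ = 1:5 ⇒ P = (3/4, 1/3)
5. D is the centroid of triangle PCQ ⇒ D = (25/108, 25/27)
through A parallel to PD: direction (-14/27, 16/27); meets QD at K = (49/60, 1/15)
K = Q + t·(D−Q) with t = 9/5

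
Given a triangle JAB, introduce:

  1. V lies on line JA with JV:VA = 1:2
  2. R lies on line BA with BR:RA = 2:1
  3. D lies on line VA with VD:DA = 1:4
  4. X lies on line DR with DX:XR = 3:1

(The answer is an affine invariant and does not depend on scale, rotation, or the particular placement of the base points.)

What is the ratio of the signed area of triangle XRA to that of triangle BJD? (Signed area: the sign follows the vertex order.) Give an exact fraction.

Choose coordinates J = (0, 0), A = (1, 0), B = (0, 1).
1. V lies on line JA with JV:VA = 1:2 ⇒ V = (1/3, 0)
2. R lies on line BA with BR:RA = 2:1 ⇒ R = (2/3, 1/3)
3. D lies on line VA with VD:DA = 1:4 ⇒ D = (7/15, 0)
4. X lies on line DR with DX:XR = 3:1 ⇒ X = (37/60, 1/4)
2·[XRA] = -2/45, 2·[BJD] = 7/15
[XRA]:[BJD] = -2/45:7/15 = -2/21

[XRA]:[BJD] = -2/21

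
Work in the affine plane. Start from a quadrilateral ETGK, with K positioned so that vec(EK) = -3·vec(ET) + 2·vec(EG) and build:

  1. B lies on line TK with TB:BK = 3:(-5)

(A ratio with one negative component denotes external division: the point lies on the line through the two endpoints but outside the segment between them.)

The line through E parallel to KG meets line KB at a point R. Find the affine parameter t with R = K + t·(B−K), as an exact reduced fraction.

t = 3/5

Assign E = (0, 0), T = (1, 0), G = (0, 1), K = (-3, 2) — the answer is frame-independent, so this choice is without loss of generality.
1. B lies on line TK with TB:BK = 3:(-5) ⇒ B = (7, -3)
through E parallel to KG: direction (3, -1); meets KB at R = (3, -1)
R = K + t·(B−K) with t = 3/5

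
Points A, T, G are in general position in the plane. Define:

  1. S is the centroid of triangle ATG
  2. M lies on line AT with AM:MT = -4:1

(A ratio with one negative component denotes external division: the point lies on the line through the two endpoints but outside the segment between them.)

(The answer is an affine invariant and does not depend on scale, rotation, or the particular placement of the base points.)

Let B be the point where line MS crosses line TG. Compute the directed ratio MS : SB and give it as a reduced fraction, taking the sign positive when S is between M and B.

MS:SB = -2

Set A = (0, 0), T = (1, 0), G = (0, 1); any affine frame gives the same invariant.
1. S is the centroid of triangle ATG ⇒ S = (1/3, 1/3)
2. M lies on line AT with AM:MT = -4:1 ⇒ M = (4/3, 0)
line MS meets TG at B = (5/6, 1/6)
S = M + t·(B−M) with t = 2, so MS:SB = 2:-1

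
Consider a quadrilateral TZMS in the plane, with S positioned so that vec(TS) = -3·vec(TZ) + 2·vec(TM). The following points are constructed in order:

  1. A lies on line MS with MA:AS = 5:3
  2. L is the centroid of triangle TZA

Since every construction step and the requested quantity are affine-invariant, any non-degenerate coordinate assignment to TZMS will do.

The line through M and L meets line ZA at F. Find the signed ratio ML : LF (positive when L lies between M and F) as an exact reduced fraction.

Set T = (0, 0), Z = (1, 0), M = (0, 1), S = (-3, 2); any affine frame gives the same invariant.
1. A lies on line MS with MA:AS = 5:3 ⇒ A = (-15/8, 13/8)
2. L is the centroid of triangle TZA ⇒ L = (-7/24, 13/24)
line ML meets ZA at F = (-35/172, 117/172)
L = M + t·(F−M) with t = 43/30, so ML:LF = 43/30:-13/30

ML:LF = -43/13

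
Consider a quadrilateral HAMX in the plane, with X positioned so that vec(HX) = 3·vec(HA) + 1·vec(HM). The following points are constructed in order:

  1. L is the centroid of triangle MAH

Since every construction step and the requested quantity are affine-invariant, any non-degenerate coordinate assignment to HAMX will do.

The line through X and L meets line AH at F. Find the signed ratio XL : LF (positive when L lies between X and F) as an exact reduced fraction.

Assign H = (0, 0), A = (1, 0), M = (0, 1), X = (3, 1) — the answer is frame-independent, so this choice is without loss of generality.
1. L is the centroid of triangle MAH ⇒ L = (1/3, 1/3)
line XL meets AH at F = (-1, 0)
L = X + t·(F−X) with t = 2/3, so XL:LF = 2/3:1/3

XL:LF = 2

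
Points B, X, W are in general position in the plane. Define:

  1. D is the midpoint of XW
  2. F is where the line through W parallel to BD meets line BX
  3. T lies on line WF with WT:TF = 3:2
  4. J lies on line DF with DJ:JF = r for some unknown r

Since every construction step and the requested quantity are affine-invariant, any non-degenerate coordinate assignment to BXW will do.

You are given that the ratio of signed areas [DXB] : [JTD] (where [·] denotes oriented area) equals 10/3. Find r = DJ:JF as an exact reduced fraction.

Choose coordinates B = (0, 0), X = (1, 0), W = (0, 1).
1. D is the midpoint of XW ⇒ D = (1/2, 1/2)
2. F is where the line through W parallel to BD meets line BX ⇒ F = (-1, 0)
3. T lies on line WF with WT:TF = 3:2 ⇒ T = (-3/5, 2/5)
4. With DJ:JF = r, write λ = r/(r+1) so J = D + λ·(F−D); J is affine-linear in λ
Every point depending on J is an affine combination of J and λ-independent points, so each such coordinate is linear in λ; the λ² term in each signed area is a multiple of (F−D)×(F−D) = 0, so 2·[DXB] and 2·[JTD] are each linear in λ. Evaluating at λ=0 and λ=1:
  2·[DXB] = -1/2,   2·[JTD] = -2/5·λ
So [DXB]:[JTD] = (-1/2) / (-2/5·λ). Setting this equal to 10/3:
  -1/2 = 10/3·(-2/5·λ)  ⇒  λ = 3/8
Then r = λ/(1−λ) = (3/8)/(5/8) = 3/5. Check: with r = 3/5, J = (-1/16, 5/16) and [DXB]:[JTD] = 10/3 as required.

r = 3/5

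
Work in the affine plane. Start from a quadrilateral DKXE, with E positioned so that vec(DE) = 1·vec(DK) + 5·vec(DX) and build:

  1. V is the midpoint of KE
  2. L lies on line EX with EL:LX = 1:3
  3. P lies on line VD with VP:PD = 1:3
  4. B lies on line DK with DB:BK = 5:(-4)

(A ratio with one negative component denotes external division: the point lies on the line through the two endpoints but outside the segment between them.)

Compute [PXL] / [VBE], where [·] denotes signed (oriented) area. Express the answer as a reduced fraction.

[PXL]:[VBE] = -51/320

Work in coordinates with D = (0, 0), K = (1, 0), X = (0, 1), E = (1, 5).
1. V is the midpoint of KE ⇒ V = (1, 5/2)
2. L lies on line EX with EL:LX = 1:3 ⇒ L = (3/4, 4)
3. P lies on line VD with VP:PD = 1:3 ⇒ P = (3/4, 15/8)
4. B lies on line DK with DB:BK = 5:(-4) ⇒ B = (5, 0)
2·[PXL] = -51/32, 2·[VBE] = 10
[PXL]:[VBE] = -51/32:10 = -51/320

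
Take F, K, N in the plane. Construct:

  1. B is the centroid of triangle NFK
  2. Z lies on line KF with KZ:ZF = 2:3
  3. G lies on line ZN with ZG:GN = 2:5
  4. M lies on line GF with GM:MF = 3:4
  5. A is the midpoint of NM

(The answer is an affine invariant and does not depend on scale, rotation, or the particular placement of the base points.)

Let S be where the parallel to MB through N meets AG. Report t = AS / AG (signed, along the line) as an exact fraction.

t = -17/23

Work in coordinates with F = (0, 0), K = (1, 0), N = (0, 1).
1. B is the centroid of triangle NFK ⇒ B = (1/3, 1/3)
2. Z lies on line KF with KZ:ZF = 2:3 ⇒ Z = (3/5, 0)
3. G lies on line ZN with ZG:GN = 2:5 ⇒ G = (3/7, 2/7)
4. M lies on line GF with GM:MF = 3:4 ⇒ M = (12/49, 8/49)
5. A is the midpoint of NM ⇒ A = (6/49, 57/98)
through N parallel to MB: direction (13/147, 25/147); meets AG at S = (-117/1127, 902/1127)
S = A + t·(G−A) with t = -17/23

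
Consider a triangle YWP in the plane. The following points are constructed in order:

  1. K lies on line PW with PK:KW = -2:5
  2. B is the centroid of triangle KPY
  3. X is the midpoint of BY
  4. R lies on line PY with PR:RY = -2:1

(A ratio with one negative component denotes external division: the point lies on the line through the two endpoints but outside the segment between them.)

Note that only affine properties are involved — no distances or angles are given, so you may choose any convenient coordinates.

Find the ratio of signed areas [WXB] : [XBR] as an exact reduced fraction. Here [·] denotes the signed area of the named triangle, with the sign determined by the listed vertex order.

[WXB]:[XBR] = -4

Set Y = (0, 0), W = (1, 0), P = (0, 1); any affine frame gives the same invariant.
1. K lies on line PW with PK:KW = -2:5 ⇒ K = (-2/3, 5/3)
2. B is the centroid of triangle KPY ⇒ B = (-2/9, 8/9)
3. X is the midpoint of BY ⇒ X = (-1/9, 4/9)
4. R lies on line PY with PR:RY = -2:1 ⇒ R = (0, -1)
2·[WXB] = -4/9, 2·[XBR] = 1/9
[WXB]:[XBR] = -4/9:1/9 = -4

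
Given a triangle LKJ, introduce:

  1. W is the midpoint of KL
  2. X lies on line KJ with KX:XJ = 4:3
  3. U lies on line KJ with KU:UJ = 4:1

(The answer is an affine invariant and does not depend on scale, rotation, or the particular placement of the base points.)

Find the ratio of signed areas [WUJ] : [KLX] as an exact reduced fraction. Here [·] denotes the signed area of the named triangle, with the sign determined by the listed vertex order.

[WUJ]:[KLX] = -7/40

Set L = (0, 0), K = (1, 0), J = (0, 1); any affine frame gives the same invariant.
1. W is the midpoint of KL ⇒ W = (1/2, 0)
2. X lies on line KJ with KX:XJ = 4:3 ⇒ X = (3/7, 4/7)
3. U lies on line KJ with KU:UJ = 4:1 ⇒ U = (1/5, 4/5)
2·[WUJ] = 1/10, 2·[KLX] = -4/7
[WUJ]:[KLX] = 1/10:-4/7 = -7/40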